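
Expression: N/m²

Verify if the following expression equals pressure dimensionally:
Yes

The expression N/m² has dimensions [L^-1 M T^-2], which is exactly pressure [L^-1 M T^-2].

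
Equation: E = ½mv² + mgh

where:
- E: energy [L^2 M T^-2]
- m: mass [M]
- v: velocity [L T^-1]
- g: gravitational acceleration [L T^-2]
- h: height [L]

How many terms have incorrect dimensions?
0

LHS E: [L^2 M T^-2]
- ½mv²: [L^2 M T^-2] ✓
- mgh: [L^2 M T^-2] ✓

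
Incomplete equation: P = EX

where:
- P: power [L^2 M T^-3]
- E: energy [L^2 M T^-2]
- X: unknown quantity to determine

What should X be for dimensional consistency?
X = f (inverse time / frequency (1/t)), dimensions [T^-1]

P has dimensions [L^2 M T^-3]; the rest of the RHS (E) has dimensions [L^2 M T^-2].
So X must have dimensions [T^-1] — X = f (inverse time / frequency (1/t)).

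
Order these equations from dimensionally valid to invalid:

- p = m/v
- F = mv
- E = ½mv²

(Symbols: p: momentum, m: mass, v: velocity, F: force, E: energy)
Dimensionally correct: E = ½mv²
Dimensionally incorrect: p = m/v, F = mv
Ordered (correct first, then incorrect): E = ½mv², p = m/v, F = mv

- p = m/v: LHS [L M T^-1], RHS [L^-1 M T] → incorrect ✗
- F = mv: LHS [L M T^-2], RHS [L M T^-1] → incorrect ✗
- E = ½mv²: LHS [L^2 M T^-2], RHS [L^2 M T^-2] → correct ✓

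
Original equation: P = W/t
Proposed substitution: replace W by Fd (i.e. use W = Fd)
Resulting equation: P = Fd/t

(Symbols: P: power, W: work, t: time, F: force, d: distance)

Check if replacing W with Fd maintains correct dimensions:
Yes

[W] = [L^2 M T^-2] and [Fd] = [L^2 M T^-2]. These match, so the substitution replaces a quantity by one of the same dimensions and the result P = Fd/t has LHS [L^2 M T^-3] vs RHS [L^2 M T^-3] — still consistent.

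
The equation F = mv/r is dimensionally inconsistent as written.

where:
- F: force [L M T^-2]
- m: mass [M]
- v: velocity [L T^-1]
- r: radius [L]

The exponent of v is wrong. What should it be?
The exponent of v should be 2: F = mv^2/r

The LHS F has dimensions [L M T^-2]; v has dimensions [L T^-1].
As written, the RHS mv/r (exponent 1 on v) has dimensions [M T^-1], which does not match.
With exponent 2, the RHS mv^2/r has dimensions [L M T^-2], matching the LHS.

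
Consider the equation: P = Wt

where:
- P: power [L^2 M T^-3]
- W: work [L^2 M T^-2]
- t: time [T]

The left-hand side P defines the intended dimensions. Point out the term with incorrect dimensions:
The right-hand side term Wt

P has dimensions [L^2 M T^-3], but Wt has dimensions [L^2 M T^-1], so the term Wt is dimensionally wrong for P.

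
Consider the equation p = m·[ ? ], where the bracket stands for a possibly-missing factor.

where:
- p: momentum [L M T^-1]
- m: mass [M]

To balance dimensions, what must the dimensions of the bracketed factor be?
[L T^-1] — velocity (e.g. v)

p has dimensions [L M T^-1]; m has dimensions [M].
The bracketed factor must supply [L M T^-1] / [M] = [L T^-1].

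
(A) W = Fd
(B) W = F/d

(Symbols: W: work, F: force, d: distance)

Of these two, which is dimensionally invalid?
(B)

(A) W = Fd: LHS [L^2 M T^-2], RHS [L^2 M T^-2] ✓
(B) W = F/d: LHS [L^2 M T^-2], RHS [M T^-2] ✗

Expression (B) W = F/d is dimensionally incorrect.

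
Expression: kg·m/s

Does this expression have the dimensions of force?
No

The expression kg·m/s has dimensions [L M T^-1], but force has dimensions [L M T^-2].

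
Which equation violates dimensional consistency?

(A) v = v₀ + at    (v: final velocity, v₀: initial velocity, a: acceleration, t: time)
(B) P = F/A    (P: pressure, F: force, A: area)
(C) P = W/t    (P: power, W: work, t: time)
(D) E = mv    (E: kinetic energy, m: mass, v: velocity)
(D) E = mv

The equation (D) E = mv is dimensionally incorrect.

LHS (E): [L^2 M T^-2]
RHS (mv): [L M T^-1] ✗

The dimensions do not match. The other three equations balance.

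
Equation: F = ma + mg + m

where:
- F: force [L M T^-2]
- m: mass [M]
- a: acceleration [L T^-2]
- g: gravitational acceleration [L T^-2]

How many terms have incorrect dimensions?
1

LHS F: [L M T^-2]
- ma: [L M T^-2] ✓
- mg: [L M T^-2] ✓
- m: [M] ✗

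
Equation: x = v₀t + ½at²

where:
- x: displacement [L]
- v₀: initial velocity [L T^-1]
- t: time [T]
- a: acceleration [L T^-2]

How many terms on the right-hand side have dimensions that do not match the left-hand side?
0

LHS x: [L]
- v₀t: [L] ✓
- ½at²: [L] ✓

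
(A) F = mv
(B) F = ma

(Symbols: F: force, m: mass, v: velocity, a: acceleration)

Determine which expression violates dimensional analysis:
(A)

(A) F = mv: LHS [L M T^-2], RHS [L M T^-1] ✗
(B) F = ma: LHS [L M T^-2], RHS [L M T^-2] ✓

Expression (A) F = mv is dimensionally incorrect.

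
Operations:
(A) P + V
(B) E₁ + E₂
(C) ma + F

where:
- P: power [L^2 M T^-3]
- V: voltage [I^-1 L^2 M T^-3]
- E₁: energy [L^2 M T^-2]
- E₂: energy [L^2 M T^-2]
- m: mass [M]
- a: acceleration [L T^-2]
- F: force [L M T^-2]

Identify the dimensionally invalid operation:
(A) P + V

(A) P + V: P [L^2 M T^-3] and V [I^-1 L^2 M T^-3] — different dimensions cannot be added/subtracted ✗
(B) E₁ + E₂: E₁ [L^2 M T^-2] and E₂ [L^2 M T^-2] — same dimensions ✓
(C) ma + F: ma [L M T^-2] and F [L M T^-2] — same dimensions ✓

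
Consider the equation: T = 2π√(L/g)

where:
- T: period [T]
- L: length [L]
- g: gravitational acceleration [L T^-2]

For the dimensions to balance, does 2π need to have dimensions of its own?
No

T has dimensions [T] and √(L/g) already has dimensions [T], so the equation balances without 2π contributing any dimensions. 2π is a pure (dimensionless) number; changing or removing it would not affect dimensional consistency.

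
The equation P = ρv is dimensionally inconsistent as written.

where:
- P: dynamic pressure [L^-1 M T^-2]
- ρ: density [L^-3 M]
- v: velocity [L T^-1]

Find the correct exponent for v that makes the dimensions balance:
The exponent of v should be 2: P = ρv^2

The LHS P has dimensions [L^-1 M T^-2]; v has dimensions [L T^-1].
As written, the RHS ρv (exponent 1 on v) has dimensions [L^-2 M T^-1], which does not match.
With exponent 2, the RHS ρv^2 has dimensions [L^-1 M T^-2], matching the LHS.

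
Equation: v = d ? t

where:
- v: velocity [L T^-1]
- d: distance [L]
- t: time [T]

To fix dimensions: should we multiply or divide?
division (÷): v = d ÷ t

v [L T^-1]; d [L]; t [T].
d × t → [L T] ✗
d ÷ t → [L T^-1] ✓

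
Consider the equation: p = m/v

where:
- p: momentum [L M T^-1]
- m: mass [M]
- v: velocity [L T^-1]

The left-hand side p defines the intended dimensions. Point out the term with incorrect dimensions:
The right-hand side term m/v

p has dimensions [L M T^-1], but m/v has dimensions [L^-1 M T], so the term m/v is dimensionally wrong for p.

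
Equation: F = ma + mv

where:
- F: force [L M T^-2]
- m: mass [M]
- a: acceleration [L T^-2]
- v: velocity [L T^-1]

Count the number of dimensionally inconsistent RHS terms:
1

LHS F: [L M T^-2]
- ma: [L M T^-2] ✓
- mv: [L M T^-1] ✗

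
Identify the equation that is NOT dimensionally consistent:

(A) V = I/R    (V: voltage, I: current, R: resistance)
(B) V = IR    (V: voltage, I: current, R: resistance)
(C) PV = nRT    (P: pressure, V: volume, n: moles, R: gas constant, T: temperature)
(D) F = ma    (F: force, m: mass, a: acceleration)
(A) V = I/R

The equation (A) V = I/R is dimensionally incorrect.

LHS (V): [I^-1 L^2 M T^-3]
RHS (I/R): [I^3 L^-2 M^-1 T^3] ✗

The dimensions do not match. The other three equations balance.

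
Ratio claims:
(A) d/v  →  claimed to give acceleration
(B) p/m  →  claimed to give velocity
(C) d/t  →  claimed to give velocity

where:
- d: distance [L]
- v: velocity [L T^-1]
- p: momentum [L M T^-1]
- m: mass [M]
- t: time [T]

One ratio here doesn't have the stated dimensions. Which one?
(A) d/v does not give acceleration

(A) d/v: [T] ≠ acceleration [L T^-2] ✗
(B) p/m: [L T^-1] = velocity [L T^-1] ✓
(C) d/t: [L T^-1] = velocity [L T^-1] ✓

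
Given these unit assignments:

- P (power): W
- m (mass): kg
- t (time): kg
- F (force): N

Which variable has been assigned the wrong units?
t

The variable t (time) should have units s, not kg.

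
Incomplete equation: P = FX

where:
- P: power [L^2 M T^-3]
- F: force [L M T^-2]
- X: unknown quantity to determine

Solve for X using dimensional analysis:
X = v (velocity), dimensions [L T^-1]

P has dimensions [L^2 M T^-3]; the rest of the RHS (F) has dimensions [L M T^-2].
So X must have dimensions [L T^-1] — X = v (velocity).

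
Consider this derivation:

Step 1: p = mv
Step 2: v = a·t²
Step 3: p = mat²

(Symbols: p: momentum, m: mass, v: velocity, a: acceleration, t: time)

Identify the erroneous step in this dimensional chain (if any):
Step 2

Step 1: p = mv → LHS [L M T^-1], RHS [L M T^-1] ✓
Step 2: v = a·t² → LHS [L T^-1], RHS [L] ✗

The first dimensional inconsistency appears in step 2: v = a·t²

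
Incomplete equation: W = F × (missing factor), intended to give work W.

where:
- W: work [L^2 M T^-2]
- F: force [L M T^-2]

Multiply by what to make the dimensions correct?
d (distance), dimensions [L]

W has dimensions [L^2 M T^-2] and F has dimensions [L M T^-2].
The missing factor must have dimensions [L^2 M T^-2] / [L M T^-2] = [L], i.e. distance (d).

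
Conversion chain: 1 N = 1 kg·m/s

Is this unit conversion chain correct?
The chain is incorrect (it contains an error).

Incorrect: Newton is kg·m/s², not kg·m/s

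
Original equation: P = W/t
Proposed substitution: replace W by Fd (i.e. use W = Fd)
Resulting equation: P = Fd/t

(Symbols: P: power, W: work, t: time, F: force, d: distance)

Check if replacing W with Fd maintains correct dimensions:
Yes

[W] = [L^2 M T^-2] and [Fd] = [L^2 M T^-2]. These match, so the substitution replaces a quantity by one of the same dimensions and the result P = Fd/t has LHS [L^2 M T^-3] vs RHS [L^2 M T^-3] — still consistent.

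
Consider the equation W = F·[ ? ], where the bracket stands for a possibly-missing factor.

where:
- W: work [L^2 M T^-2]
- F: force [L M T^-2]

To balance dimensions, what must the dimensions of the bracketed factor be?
[L] — length (e.g. a distance d)

W has dimensions [L^2 M T^-2]; F has dimensions [L M T^-2].
The bracketed factor must supply [L^2 M T^-2] / [L M T^-2] = [L].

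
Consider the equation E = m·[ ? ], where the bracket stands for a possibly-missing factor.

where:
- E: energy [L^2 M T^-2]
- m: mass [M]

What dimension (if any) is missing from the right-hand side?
[L^2 T^-2] — velocity squared (e.g. v²)

E has dimensions [L^2 M T^-2]; m has dimensions [M].
The bracketed factor must supply [L^2 M T^-2] / [M] = [L^2 T^-2].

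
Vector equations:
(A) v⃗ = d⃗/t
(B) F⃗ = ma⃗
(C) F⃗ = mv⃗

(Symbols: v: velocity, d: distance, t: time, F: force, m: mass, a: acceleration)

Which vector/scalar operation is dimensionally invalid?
(C) F⃗ = mv⃗

(A) v⃗ = d⃗/t: LHS [L T^-1], RHS [L T^-1] ✓ — displacement (vector) divided by time (scalar)
(B) F⃗ = ma⃗: LHS [L M T^-2], RHS [L M T^-2] ✓ — Force and acceleration are vectors, mass is a scalar
(C) F⃗ = mv⃗: LHS [L M T^-2], RHS [L M T^-1] ✗ — mass times velocity is momentum, not force; should be ma⃗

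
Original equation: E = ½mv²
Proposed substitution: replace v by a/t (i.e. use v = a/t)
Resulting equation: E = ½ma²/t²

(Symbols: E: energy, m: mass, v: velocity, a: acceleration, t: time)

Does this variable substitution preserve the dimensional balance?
No

[v] = [L T^-1] and [a/t] = [L T^-3]. These differ, so the substitution replaces a quantity by one of different dimensions and the result E = ½ma²/t² has LHS [L^2 M T^-2] vs RHS [L^2 M T^-6] — inconsistent.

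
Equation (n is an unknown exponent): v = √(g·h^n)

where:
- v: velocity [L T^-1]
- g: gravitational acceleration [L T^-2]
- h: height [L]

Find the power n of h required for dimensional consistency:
n = 1

v has dimensions [L T^-1]; h has dimensions [L].
With n = 1: √(g·h^1) has dimensions [L T^-1], matching the LHS ✓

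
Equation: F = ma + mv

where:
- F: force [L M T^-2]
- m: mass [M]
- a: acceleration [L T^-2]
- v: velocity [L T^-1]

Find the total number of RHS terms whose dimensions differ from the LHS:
1

LHS F: [L M T^-2]
- ma: [L M T^-2] ✓
- mv: [L M T^-1] ✗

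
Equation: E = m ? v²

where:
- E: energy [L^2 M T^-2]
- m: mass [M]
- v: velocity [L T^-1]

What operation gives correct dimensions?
multiplication (×): E = m × v²

E [L^2 M T^-2]; m [M]; v² [L^2 T^-2].
m × v² → [L^2 M T^-2] ✓
m ÷ v² → [L^-2 M T^2] ✗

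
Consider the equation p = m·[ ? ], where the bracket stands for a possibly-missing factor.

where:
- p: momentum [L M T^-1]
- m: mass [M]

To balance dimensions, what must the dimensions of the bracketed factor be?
[L T^-1] — velocity (e.g. v)

p has dimensions [L M T^-1]; m has dimensions [M].
The bracketed factor must supply [L M T^-1] / [M] = [L T^-1].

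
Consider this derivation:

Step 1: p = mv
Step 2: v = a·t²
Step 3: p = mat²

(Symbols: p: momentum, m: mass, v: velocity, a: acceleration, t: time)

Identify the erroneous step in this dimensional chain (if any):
Step 2

Step 1: p = mv → LHS [L M T^-1], RHS [L M T^-1] ✓
Step 2: v = a·t² → LHS [L T^-1], RHS [L] ✗

The first dimensional inconsistency appears in step 2: v = a·t²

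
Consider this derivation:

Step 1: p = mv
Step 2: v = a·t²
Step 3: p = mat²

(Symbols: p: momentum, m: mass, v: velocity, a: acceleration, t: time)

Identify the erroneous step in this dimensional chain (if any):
Step 2

Step 1: p = mv → LHS [L M T^-1], RHS [L M T^-1] ✓
Step 2: v = a·t² → LHS [L T^-1], RHS [L] ✗

The first dimensional inconsistency appears in step 2: v = a·t²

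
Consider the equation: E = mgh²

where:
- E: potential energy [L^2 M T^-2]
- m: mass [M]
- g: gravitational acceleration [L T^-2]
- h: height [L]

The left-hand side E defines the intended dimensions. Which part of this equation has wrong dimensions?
The right-hand side term mgh²

E has dimensions [L^2 M T^-2], but mgh² has dimensions [L^3 M T^-2], so the term mgh² is dimensionally wrong for E.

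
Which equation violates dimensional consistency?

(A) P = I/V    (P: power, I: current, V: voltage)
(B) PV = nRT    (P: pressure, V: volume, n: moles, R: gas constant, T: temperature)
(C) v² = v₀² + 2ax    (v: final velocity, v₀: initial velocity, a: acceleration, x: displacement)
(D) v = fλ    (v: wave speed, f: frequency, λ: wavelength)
(A) P = I/V

The equation (A) P = I/V is dimensionally incorrect.

LHS (P): [L^2 M T^-3]
RHS (I/V): [I^2 L^-2 M^-1 T^3] ✗

The dimensions do not match. The other three equations balance.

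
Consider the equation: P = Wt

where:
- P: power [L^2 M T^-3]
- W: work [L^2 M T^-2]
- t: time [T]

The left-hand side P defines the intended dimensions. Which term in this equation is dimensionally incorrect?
The right-hand side term Wt

P has dimensions [L^2 M T^-3], but Wt has dimensions [L^2 M T^-1], so the term Wt is dimensionally wrong for P.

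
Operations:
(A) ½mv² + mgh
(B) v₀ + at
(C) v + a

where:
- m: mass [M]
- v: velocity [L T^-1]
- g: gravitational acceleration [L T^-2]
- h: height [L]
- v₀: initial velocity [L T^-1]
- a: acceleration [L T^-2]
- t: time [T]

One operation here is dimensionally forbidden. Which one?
(C) v + a

(A) ½mv² + mgh: ½mv² [L^2 M T^-2] and mgh [L^2 M T^-2] — same dimensions ✓
(B) v₀ + at: v₀ [L T^-1] and at [L T^-1] — same dimensions ✓
(C) v + a: v [L T^-1] and a [L T^-2] — different dimensions cannot be added/subtracted ✗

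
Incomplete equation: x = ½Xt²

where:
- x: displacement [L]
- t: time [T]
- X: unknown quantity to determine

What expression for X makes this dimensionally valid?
X = a (acceleration), dimensions [L T^-2]

x has dimensions [L]; the rest of the RHS (½ t²) has dimensions [T^2].
So X must have dimensions [L T^-2] — X = a (acceleration).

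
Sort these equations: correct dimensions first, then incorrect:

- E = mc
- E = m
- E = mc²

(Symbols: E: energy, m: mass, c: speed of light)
Dimensionally correct: E = mc²
Dimensionally incorrect: E = mc, E = m
Ordered (correct first, then incorrect): E = mc², E = mc, E = m

- E = mc: LHS [L^2 M T^-2], RHS [L M T^-1] → incorrect ✗
- E = m: LHS [L^2 M T^-2], RHS [M] → incorrect ✗
- E = mc²: LHS [L^2 M T^-2], RHS [L^2 M T^-2] → correct ✓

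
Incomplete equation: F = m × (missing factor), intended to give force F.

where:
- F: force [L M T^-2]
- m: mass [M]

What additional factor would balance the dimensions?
a (acceleration), dimensions [L T^-2]

F has dimensions [L M T^-2] and m has dimensions [M].
The missing factor must have dimensions [L M T^-2] / [M] = [L T^-2], i.e. acceleration (a).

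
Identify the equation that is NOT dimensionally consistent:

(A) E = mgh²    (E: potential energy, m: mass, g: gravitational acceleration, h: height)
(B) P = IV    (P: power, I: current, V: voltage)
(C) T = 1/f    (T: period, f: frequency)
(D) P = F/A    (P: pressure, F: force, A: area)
(A) E = mgh²

The equation (A) E = mgh² is dimensionally incorrect.

LHS (E): [L^2 M T^-2]
RHS (mgh²): [L^3 M T^-2] ✗

The dimensions do not match. The other three equations balance.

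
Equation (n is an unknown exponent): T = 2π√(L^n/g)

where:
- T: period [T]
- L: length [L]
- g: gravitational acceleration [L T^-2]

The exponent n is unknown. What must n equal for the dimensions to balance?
n = 1

T has dimensions [T]; L has dimensions [L].
With n = 1: 2π√(L^1/g) has dimensions [T], matching the LHS ✓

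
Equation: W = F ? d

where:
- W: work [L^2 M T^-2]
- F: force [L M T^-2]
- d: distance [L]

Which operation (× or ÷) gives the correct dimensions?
multiplication (×): W = F × d

W [L^2 M T^-2]; F [L M T^-2]; d [L].
F × d → [L^2 M T^-2] ✓
F ÷ d → [M T^-2] ✗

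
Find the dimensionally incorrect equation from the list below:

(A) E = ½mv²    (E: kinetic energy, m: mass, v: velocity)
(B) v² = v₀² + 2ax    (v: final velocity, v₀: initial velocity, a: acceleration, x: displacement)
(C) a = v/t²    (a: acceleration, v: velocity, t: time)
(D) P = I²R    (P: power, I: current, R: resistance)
(C) a = v/t²

The equation (C) a = v/t² is dimensionally incorrect.

LHS (a): [L T^-2]
RHS (v/t²): [L T^-3] ✗

The dimensions do not match. The other three equations balance.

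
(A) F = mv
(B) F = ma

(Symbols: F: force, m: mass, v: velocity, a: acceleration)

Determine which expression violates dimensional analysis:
(A)

(A) F = mv: LHS [L M T^-2], RHS [L M T^-1] ✗
(B) F = ma: LHS [L M T^-2], RHS [L M T^-2] ✓

Expression (A) F = mv is dimensionally incorrect.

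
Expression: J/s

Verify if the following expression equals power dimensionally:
Yes

The expression J/s has dimensions [L^2 M T^-3], which is exactly power [L^2 M T^-3].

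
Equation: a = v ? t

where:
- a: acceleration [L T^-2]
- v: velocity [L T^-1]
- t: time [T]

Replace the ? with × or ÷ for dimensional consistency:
division (÷): a = v ÷ t

a [L T^-2]; v [L T^-1]; t [T].
v × t → [L] ✗
v ÷ t → [L T^-2] ✓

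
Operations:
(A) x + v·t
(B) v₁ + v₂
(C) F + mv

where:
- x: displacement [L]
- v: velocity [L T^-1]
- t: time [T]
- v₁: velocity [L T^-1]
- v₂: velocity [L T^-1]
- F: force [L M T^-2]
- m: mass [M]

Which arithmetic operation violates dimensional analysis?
(C) F + mv

(A) x + v·t: x [L] and v·t [L] — same dimensions ✓
(B) v₁ + v₂: v₁ [L T^-1] and v₂ [L T^-1] — same dimensions ✓
(C) F + mv: F [L M T^-2] and mv [L M T^-1] — different dimensions cannot be added/subtracted ✗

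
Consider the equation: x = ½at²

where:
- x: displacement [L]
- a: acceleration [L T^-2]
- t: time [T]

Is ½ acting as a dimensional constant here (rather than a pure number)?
No

x has dimensions [L] and at² already has dimensions [L], so the equation balances without ½ contributing any dimensions. ½ is a pure (dimensionless) number; changing or removing it would not affect dimensional consistency.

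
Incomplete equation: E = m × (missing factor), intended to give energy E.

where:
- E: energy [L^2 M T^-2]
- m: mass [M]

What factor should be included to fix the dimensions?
v² (velocity squared), dimensions [L^2 T^-2]

E has dimensions [L^2 M T^-2] and m has dimensions [M].
The missing factor must have dimensions [L^2 M T^-2] / [M] = [L^2 T^-2], i.e. velocity squared (v²).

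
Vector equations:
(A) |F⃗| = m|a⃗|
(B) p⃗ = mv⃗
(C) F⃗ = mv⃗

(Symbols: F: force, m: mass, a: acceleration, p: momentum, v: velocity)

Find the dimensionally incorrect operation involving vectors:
(C) F⃗ = mv⃗

(A) |F⃗| = m|a⃗|: LHS [L M T^-2], RHS [L M T^-2] ✓ — magnitudes of vectors are scalars
(B) p⃗ = mv⃗: LHS [L M T^-1], RHS [L M T^-1] ✓ — mass (scalar) times velocity (vector)
(C) F⃗ = mv⃗: LHS [L M T^-2], RHS [L M T^-1] ✗ — mass times velocity is momentum, not force; should be ma⃗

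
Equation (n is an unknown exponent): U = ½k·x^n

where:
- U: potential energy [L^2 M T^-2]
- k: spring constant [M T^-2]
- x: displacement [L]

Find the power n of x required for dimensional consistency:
n = 2

U has dimensions [L^2 M T^-2]; x has dimensions [L].
The rest of the RHS has dimensions [M T^-2], so x^n must supply [L^2].
With n = 2: ½k·x^2 has dimensions [L^2 M T^-2], matching the LHS ✓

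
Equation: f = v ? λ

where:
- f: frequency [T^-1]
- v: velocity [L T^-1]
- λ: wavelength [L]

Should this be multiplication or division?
division (÷): f = v ÷ λ

f [T^-1]; v [L T^-1]; λ [L].
v × λ → [L^2 T^-1] ✗
v ÷ λ → [T^-1] ✓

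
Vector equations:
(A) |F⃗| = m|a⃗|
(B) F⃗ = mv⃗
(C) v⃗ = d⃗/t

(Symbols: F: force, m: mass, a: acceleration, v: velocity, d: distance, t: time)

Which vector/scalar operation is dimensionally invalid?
(B) F⃗ = mv⃗

(A) |F⃗| = m|a⃗|: LHS [L M T^-2], RHS [L M T^-2] ✓ — magnitudes of vectors are scalars
(B) F⃗ = mv⃗: LHS [L M T^-2], RHS [L M T^-1] ✗ — mass times velocity is momentum, not force; should be ma⃗
(C) v⃗ = d⃗/t: LHS [L T^-1], RHS [L T^-1] ✓ — displacement (vector) divided by time (scalar)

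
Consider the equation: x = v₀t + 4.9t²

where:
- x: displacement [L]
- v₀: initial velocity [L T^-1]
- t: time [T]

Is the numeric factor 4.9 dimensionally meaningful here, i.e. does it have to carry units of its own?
Yes

x has dimensions [L], while t² alone has dimensions [T^2]. For the equation to balance, the factor 4.9 must carry dimensions [L T^-2] — it is a dimensional constant (a numerical value of a physical quantity with its units suppressed), not a pure number.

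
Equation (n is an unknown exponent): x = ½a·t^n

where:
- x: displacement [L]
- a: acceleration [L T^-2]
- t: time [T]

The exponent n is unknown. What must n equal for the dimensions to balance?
n = 2

x has dimensions [L]; t has dimensions [T].
The rest of the RHS has dimensions [L T^-2], so t^n must supply [T^2].
With n = 2: ½a·t^2 has dimensions [L], matching the LHS ✓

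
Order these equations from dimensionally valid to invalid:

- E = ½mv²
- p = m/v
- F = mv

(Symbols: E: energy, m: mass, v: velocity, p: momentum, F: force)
Dimensionally correct: E = ½mv²
Dimensionally incorrect: p = m/v, F = mv
Ordered (correct first, then incorrect): E = ½mv², p = m/v, F = mv

- E = ½mv²: LHS [L^2 M T^-2], RHS [L^2 M T^-2] → correct ✓
- p = m/v: LHS [L M T^-1], RHS [L^-1 M T] → incorrect ✗
- F = mv: LHS [L M T^-2], RHS [L M T^-1] → incorrect ✗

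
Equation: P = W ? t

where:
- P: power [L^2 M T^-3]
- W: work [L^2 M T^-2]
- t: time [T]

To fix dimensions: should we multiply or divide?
division (÷): P = W ÷ t

P [L^2 M T^-3]; W [L^2 M T^-2]; t [T].
W × t → [L^2 M T^-1] ✗
W ÷ t → [L^2 M T^-3] ✓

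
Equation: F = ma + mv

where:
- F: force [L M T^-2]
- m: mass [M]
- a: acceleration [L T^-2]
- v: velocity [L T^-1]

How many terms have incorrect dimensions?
1

LHS F: [L M T^-2]
- ma: [L M T^-2] ✓
- mv: [L M T^-1] ✗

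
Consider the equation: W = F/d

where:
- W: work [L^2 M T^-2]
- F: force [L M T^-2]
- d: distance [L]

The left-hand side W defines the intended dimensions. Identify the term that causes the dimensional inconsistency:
The right-hand side term F/d

W has dimensions [L^2 M T^-2], but F/d has dimensions [M T^-2], so the term F/d is dimensionally wrong for W.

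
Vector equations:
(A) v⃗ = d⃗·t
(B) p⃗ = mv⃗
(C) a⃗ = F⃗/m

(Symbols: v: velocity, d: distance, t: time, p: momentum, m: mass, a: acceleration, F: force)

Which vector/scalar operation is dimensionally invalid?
(A) v⃗ = d⃗·t

(A) v⃗ = d⃗·t: LHS [L T^-1], RHS [L T] ✗ — velocity is displacement per time; should be d⃗/t
(B) p⃗ = mv⃗: LHS [L M T^-1], RHS [L M T^-1] ✓ — mass (scalar) times velocity (vector)
(C) a⃗ = F⃗/m: LHS [L T^-2], RHS [L T^-2] ✓ — force (vector) divided by mass (scalar)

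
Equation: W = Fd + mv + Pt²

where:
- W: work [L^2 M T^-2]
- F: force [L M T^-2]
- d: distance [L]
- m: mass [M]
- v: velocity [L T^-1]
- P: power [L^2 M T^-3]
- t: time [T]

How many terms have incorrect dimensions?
2

LHS W: [L^2 M T^-2]
- Fd: [L^2 M T^-2] ✓
- mv: [L M T^-1] ✗
- Pt²: [L^2 M T^-1] ✗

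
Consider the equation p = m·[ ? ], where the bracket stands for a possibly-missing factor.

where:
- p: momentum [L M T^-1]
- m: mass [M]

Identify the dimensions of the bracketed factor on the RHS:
[L T^-1] — velocity (e.g. v)

p has dimensions [L M T^-1]; m has dimensions [M].
The bracketed factor must supply [L M T^-1] / [M] = [L T^-1].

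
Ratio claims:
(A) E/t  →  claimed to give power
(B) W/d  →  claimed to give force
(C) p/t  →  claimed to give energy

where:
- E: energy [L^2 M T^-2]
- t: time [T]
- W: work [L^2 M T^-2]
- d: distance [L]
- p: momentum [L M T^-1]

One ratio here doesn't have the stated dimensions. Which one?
(C) p/t does not give energy

(A) E/t: [L^2 M T^-3] = power [L^2 M T^-3] ✓
(B) W/d: [L M T^-2] = force [L M T^-2] ✓
(C) p/t: [L M T^-2] ≠ energy [L^2 M T^-2] ✗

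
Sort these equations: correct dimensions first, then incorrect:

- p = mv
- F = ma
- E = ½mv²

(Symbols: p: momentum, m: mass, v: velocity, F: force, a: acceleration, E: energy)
Dimensionally correct: p = mv, F = ma, E = ½mv²
Dimensionally incorrect: none
Ordered (correct first, then incorrect): p = mv, F = ma, E = ½mv²

- p = mv: LHS [L M T^-1], RHS [L M T^-1] → correct ✓
- F = ma: LHS [L M T^-2], RHS [L M T^-2] → correct ✓
- E = ½mv²: LHS [L^2 M T^-2], RHS [L^2 M T^-2] → correct ✓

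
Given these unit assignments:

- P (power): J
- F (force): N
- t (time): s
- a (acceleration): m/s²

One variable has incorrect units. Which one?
P

The variable P (power) should have units W, not J.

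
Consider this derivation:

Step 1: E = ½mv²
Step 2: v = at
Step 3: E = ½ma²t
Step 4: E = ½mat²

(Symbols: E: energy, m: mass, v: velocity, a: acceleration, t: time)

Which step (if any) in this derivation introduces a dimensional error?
Step 3

Step 1: E = ½mv² → LHS [L^2 M T^-2], RHS [L^2 M T^-2] ✓
Step 2: v = at → LHS [L T^-1], RHS [L T^-1] ✓
Step 3: E = ½ma²t → LHS [L^2 M T^-2], RHS [L^2 M T^-3] ✗

The first dimensional inconsistency appears in step 3: E = ½ma²t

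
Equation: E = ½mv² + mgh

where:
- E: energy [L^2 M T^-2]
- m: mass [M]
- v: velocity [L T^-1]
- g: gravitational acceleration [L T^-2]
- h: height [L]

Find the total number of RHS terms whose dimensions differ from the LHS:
0

LHS E: [L^2 M T^-2]
- ½mv²: [L^2 M T^-2] ✓
- mgh: [L^2 M T^-2] ✓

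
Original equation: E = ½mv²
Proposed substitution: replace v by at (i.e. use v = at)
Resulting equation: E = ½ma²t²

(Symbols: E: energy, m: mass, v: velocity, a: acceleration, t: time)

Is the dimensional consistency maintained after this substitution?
Yes

[v] = [L T^-1] and [at] = [L T^-1]. These match, so the substitution replaces a quantity by one of the same dimensions and the result E = ½ma²t² has LHS [L^2 M T^-2] vs RHS [L^2 M T^-2] — still consistent.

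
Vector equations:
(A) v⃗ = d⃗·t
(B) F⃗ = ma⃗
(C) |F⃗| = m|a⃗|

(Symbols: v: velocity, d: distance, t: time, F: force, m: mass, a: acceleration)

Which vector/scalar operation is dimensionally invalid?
(A) v⃗ = d⃗·t

(A) v⃗ = d⃗·t: LHS [L T^-1], RHS [L T] ✗ — velocity is displacement per time; should be d⃗/t
(B) F⃗ = ma⃗: LHS [L M T^-2], RHS [L M T^-2] ✓ — Force and acceleration are vectors, mass is a scalar
(C) |F⃗| = m|a⃗|: LHS [L M T^-2], RHS [L M T^-2] ✓ — magnitudes of vectors are scalars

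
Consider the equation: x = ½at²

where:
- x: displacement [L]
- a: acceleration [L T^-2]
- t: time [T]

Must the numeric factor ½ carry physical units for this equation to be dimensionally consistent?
No

x has dimensions [L] and at² already has dimensions [L], so the equation balances without ½ contributing any dimensions. ½ is a pure (dimensionless) number; changing or removing it would not affect dimensional consistency.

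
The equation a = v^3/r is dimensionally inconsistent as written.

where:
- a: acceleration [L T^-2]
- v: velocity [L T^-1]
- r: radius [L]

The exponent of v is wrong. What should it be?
The exponent of v should be 2: a = v^2/r

The LHS a has dimensions [L T^-2]; v has dimensions [L T^-1].
As written, the RHS v^3/r (exponent 3 on v) has dimensions [L^2 T^-3], which does not match.
With exponent 2, the RHS v^2/r has dimensions [L T^-2], matching the LHS.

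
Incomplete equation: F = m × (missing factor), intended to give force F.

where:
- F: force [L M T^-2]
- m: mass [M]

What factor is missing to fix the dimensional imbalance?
a (acceleration), dimensions [L T^-2]

F has dimensions [L M T^-2] and m has dimensions [M].
The missing factor must have dimensions [L M T^-2] / [M] = [L T^-2], i.e. acceleration (a).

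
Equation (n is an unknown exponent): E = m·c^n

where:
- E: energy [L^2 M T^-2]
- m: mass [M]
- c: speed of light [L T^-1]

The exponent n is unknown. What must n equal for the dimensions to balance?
n = 2

E has dimensions [L^2 M T^-2]; c has dimensions [L T^-1].
The rest of the RHS has dimensions [M], so c^n must supply [L^2 T^-2].
With n = 2: m·c^2 has dimensions [L^2 M T^-2], matching the LHS ✓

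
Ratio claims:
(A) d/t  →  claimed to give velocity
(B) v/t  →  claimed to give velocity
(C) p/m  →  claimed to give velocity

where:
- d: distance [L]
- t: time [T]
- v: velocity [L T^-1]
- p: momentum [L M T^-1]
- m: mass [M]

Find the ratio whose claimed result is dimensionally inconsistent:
(B) v/t does not give velocity

(A) d/t: [L T^-1] = velocity [L T^-1] ✓
(B) v/t: [L T^-2] ≠ velocity [L T^-1] ✗
(C) p/m: [L T^-1] = velocity [L T^-1] ✓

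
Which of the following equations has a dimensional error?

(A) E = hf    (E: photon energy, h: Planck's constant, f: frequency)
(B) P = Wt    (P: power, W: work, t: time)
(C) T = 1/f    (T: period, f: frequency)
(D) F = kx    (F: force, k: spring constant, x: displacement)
(B) P = Wt

The equation (B) P = Wt is dimensionally incorrect.

LHS (P): [L^2 M T^-3]
RHS (Wt): [L^2 M T^-1] ✗

The dimensions do not match. The other three equations balance.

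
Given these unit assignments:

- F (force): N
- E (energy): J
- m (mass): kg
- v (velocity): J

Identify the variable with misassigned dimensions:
v

The variable v (velocity) should have units m/s, not J.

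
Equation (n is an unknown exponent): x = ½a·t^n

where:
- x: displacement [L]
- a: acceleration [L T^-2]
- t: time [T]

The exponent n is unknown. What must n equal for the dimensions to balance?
n = 2

x has dimensions [L]; t has dimensions [T].
The rest of the RHS has dimensions [L T^-2], so t^n must supply [T^2].
With n = 2: ½a·t^2 has dimensions [L], matching the LHS ✓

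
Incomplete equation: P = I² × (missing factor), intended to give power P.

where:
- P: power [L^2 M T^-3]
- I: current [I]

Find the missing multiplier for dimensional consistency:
R (resistance), dimensions [I^-2 L^2 M T^-3]

P has dimensions [L^2 M T^-3] and I² has dimensions [I^2].
The missing factor must have dimensions [L^2 M T^-3] / [I^2] = [I^-2 L^2 M T^-3], i.e. resistance (R).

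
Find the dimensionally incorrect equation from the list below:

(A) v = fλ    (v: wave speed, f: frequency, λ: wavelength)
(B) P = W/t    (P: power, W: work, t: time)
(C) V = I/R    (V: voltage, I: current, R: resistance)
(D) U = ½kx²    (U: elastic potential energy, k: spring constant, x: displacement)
(C) V = I/R

The equation (C) V = I/R is dimensionally incorrect.

LHS (V): [I^-1 L^2 M T^-3]
RHS (I/R): [I^3 L^-2 M^-1 T^3] ✗

The dimensions do not match. The other three equations balance.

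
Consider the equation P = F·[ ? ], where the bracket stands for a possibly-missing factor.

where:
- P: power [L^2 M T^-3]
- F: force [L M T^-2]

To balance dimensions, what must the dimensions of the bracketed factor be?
[L T^-1] — velocity (e.g. v)

P has dimensions [L^2 M T^-3]; F has dimensions [L M T^-2].
The bracketed factor must supply [L^2 M T^-3] / [L M T^-2] = [L T^-1].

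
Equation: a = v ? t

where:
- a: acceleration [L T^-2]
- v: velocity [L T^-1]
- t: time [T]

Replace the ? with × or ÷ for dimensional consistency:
division (÷): a = v ÷ t

a [L T^-2]; v [L T^-1]; t [T].
v × t → [L] ✗
v ÷ t → [L T^-2] ✓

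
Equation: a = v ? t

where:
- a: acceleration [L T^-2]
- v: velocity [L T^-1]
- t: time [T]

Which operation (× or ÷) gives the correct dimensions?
division (÷): a = v ÷ t

a [L T^-2]; v [L T^-1]; t [T].
v × t → [L] ✗
v ÷ t → [L T^-2] ✓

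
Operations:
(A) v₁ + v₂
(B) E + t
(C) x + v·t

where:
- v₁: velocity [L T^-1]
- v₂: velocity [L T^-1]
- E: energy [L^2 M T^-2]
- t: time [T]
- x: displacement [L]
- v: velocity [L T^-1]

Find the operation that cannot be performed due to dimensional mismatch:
(B) E + t

(A) v₁ + v₂: v₁ [L T^-1] and v₂ [L T^-1] — same dimensions ✓
(B) E + t: E [L^2 M T^-2] and t [T] — different dimensions cannot be added/subtracted ✗
(C) x + v·t: x [L] and v·t [L] — same dimensions ✓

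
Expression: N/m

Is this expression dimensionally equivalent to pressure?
No

The expression N/m has dimensions [M T^-2], but pressure has dimensions [L^-1 M T^-2].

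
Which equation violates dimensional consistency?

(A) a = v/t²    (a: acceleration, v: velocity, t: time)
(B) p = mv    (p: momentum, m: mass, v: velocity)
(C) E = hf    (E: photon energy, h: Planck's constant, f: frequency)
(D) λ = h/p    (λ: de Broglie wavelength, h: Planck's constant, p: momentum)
(A) a = v/t²

The equation (A) a = v/t² is dimensionally incorrect.

LHS (a): [L T^-2]
RHS (v/t²): [L T^-3] ✗

The dimensions do not match. The other three equations balance.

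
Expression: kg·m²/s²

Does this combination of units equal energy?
Yes

The expression kg·m²/s² has dimensions [L^2 M T^-2], which is exactly energy [L^2 M T^-2].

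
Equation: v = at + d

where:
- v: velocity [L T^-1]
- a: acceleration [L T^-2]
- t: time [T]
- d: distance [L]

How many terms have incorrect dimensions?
1

LHS v: [L T^-1]
- at: [L T^-1] ✓
- d: [L] ✗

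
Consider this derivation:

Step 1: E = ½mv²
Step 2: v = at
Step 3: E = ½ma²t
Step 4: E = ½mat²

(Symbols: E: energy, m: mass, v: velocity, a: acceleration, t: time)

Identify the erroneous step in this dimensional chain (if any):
Step 3

Step 1: E = ½mv² → LHS [L^2 M T^-2], RHS [L^2 M T^-2] ✓
Step 2: v = at → LHS [L T^-1], RHS [L T^-1] ✓
Step 3: E = ½ma²t → LHS [L^2 M T^-2], RHS [L^2 M T^-3] ✗

The first dimensional inconsistency appears in step 3: E = ½ma²t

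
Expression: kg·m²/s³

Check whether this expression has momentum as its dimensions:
No

The expression kg·m²/s³ has dimensions [L^2 M T^-3], but momentum has dimensions [L M T^-1].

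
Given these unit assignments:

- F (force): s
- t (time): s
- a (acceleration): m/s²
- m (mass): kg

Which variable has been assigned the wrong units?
F

The variable F (force) should have units N, not s.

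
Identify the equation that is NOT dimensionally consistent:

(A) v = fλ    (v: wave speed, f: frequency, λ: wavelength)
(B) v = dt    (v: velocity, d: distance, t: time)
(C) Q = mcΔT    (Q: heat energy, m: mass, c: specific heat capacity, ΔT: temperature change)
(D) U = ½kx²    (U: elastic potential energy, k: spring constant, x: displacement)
(B) v = dt

The equation (B) v = dt is dimensionally incorrect.

LHS (v): [L T^-1]
RHS (dt): [L T] ✗

The dimensions do not match. The other three equations balance.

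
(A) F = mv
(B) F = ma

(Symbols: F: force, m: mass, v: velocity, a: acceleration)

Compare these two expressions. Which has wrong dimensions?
(A)

(A) F = mv: LHS [L M T^-2], RHS [L M T^-1] ✗
(B) F = ma: LHS [L M T^-2], RHS [L M T^-2] ✓

Expression (A) F = mv is dimensionally incorrect.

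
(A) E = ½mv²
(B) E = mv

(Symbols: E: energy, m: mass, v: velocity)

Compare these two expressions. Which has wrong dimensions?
(B)

(A) E = ½mv²: LHS [L^2 M T^-2], RHS [L^2 M T^-2] ✓
(B) E = mv: LHS [L^2 M T^-2], RHS [L M T^-1] ✗

Expression (B) E = mv is dimensionally incorrect.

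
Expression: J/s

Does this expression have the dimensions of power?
Yes

The expression J/s has dimensions [L^2 M T^-3], which is exactly power [L^2 M T^-3].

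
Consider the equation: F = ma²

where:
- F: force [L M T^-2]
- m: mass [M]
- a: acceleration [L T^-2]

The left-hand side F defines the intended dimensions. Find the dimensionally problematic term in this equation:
The right-hand side term ma²

F has dimensions [L M T^-2], but ma² has dimensions [L^2 M T^-4], so the term ma² is dimensionally wrong for F.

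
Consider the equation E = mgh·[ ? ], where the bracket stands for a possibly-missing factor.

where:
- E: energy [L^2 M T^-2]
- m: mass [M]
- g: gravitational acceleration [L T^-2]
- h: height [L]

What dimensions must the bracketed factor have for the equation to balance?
Nothing is missing — the bracketed factor must be dimensionless.

E has dimensions [L^2 M T^-2] and mgh already has dimensions [L^2 M T^-2], so E = mgh is dimensionally complete.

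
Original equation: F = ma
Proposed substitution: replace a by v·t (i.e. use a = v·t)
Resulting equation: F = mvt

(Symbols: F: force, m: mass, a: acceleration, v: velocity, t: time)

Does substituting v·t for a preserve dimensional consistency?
No

[a] = [L T^-2] and [v·t] = [L]. These differ, so the substitution replaces a quantity by one of different dimensions and the result F = mvt has LHS [L M T^-2] vs RHS [L M] — inconsistent.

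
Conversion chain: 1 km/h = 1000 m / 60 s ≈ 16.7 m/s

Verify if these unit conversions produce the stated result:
The chain is incorrect (it contains an error).

Incorrect: 1 h = 3600 s, not 60 s (1 km/h ≈ 0.278 m/s)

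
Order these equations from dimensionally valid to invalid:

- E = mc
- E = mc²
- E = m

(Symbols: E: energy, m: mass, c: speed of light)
Dimensionally correct: E = mc²
Dimensionally incorrect: E = mc, E = m
Ordered (correct first, then incorrect): E = mc², E = mc, E = m

- E = mc: LHS [L^2 M T^-2], RHS [L M T^-1] → incorrect ✗
- E = mc²: LHS [L^2 M T^-2], RHS [L^2 M T^-2] → correct ✓
- E = m: LHS [L^2 M T^-2], RHS [M] → incorrect ✗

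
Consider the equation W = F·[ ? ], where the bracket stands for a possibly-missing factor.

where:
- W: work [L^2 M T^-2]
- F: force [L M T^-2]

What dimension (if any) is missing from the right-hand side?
[L] — length (e.g. a distance d)

W has dimensions [L^2 M T^-2]; F has dimensions [L M T^-2].
The bracketed factor must supply [L^2 M T^-2] / [L M T^-2] = [L].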